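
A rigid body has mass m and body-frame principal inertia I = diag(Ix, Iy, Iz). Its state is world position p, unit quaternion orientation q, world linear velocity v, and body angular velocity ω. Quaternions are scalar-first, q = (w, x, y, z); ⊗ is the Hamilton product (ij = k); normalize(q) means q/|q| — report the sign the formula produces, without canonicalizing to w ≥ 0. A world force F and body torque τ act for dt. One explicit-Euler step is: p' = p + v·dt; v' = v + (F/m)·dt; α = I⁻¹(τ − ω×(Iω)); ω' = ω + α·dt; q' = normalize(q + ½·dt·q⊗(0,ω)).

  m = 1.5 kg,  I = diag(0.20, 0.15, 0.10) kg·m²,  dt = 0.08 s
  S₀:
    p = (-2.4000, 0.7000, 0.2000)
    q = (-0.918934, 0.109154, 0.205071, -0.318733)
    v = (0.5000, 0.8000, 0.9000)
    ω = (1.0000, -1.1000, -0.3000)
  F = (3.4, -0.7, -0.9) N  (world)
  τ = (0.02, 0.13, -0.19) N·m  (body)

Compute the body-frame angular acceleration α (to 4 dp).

ω×(Iω) gyroscopic = (-0.0165, -0.0300, 0.0550)
angular accel α = (0.1825, 1.0667, -2.4500)

α = (0.1825, 1.0667, -2.4500)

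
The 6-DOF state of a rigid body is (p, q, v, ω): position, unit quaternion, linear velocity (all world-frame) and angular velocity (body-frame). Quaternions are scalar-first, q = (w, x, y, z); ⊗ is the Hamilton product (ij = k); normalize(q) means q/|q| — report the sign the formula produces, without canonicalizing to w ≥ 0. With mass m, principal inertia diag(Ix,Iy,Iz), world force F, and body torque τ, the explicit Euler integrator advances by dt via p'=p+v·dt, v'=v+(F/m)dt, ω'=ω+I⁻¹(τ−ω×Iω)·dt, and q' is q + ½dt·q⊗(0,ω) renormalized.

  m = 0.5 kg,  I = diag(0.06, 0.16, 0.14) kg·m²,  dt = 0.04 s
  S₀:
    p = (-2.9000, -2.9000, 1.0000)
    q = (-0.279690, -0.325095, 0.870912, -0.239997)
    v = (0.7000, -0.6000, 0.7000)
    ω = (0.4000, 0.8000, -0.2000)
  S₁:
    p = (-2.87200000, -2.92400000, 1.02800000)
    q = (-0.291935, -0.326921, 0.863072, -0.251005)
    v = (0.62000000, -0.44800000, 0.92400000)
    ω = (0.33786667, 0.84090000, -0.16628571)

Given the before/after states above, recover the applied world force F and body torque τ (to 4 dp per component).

F = (-1.0000, 1.9000, 2.8000)
τ = (-0.0900, 0.1700, 0.1500)

Δv = v₁−v₀ = (-0.08000000, 0.15200000, 0.22400000)
m·(v₁−v₀)/dt = (-1.0000, 1.9000, 2.8000)
ω₁ − ω₀ = (-0.06213333, 0.04090000, 0.03371429)
gyro term ω₀×Iω₀ = (0.0032, 0.0064, 0.0320)
τ = I·(Δω/dt) + ω₀×(Iω₀) = (-0.0900, 0.1700, 0.1500)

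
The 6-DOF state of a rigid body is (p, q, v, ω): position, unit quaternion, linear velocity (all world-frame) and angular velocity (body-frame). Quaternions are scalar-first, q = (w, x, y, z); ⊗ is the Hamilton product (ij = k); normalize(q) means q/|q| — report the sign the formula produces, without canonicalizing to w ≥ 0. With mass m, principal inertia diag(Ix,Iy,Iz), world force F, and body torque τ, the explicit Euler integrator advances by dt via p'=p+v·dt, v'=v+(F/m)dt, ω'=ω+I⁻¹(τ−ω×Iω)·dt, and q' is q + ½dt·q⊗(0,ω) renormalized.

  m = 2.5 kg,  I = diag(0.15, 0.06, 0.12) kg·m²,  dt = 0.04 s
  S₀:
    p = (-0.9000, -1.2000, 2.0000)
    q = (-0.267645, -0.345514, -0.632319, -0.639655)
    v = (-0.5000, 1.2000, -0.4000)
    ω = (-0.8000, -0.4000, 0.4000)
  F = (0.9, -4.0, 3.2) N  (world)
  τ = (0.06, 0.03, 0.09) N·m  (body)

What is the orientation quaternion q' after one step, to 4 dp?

q' = (-0.2731, -0.3513, -0.6171, -0.6490)

q⊗(0,ω) = (-0.2734768, -0.2946736, 0.7569876, -0.4747076)
q' = normalize(q + ½dt·q⊗(0,ω)) = (-0.2731, -0.3513, -0.6171, -0.6490)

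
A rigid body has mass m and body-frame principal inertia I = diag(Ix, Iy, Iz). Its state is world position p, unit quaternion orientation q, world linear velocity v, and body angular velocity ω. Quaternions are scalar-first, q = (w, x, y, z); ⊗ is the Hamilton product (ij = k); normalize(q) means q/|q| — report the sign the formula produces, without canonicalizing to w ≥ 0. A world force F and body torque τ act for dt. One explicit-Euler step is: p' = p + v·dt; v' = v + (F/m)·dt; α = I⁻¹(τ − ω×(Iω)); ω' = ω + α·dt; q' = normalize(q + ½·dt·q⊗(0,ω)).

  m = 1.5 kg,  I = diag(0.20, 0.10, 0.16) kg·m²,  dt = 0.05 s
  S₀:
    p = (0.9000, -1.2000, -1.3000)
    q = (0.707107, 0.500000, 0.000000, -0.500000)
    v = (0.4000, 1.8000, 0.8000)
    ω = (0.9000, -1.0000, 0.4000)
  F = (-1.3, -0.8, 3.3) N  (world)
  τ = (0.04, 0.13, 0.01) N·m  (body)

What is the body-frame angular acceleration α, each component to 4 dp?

ω×(Iω) gyroscopic = (-0.0240, 0.0144, 0.0900)
α = I⁻¹(τ − ω×Iω) = (0.3200, 1.1560, -0.5000)

α = (0.3200, 1.1560, -0.5000)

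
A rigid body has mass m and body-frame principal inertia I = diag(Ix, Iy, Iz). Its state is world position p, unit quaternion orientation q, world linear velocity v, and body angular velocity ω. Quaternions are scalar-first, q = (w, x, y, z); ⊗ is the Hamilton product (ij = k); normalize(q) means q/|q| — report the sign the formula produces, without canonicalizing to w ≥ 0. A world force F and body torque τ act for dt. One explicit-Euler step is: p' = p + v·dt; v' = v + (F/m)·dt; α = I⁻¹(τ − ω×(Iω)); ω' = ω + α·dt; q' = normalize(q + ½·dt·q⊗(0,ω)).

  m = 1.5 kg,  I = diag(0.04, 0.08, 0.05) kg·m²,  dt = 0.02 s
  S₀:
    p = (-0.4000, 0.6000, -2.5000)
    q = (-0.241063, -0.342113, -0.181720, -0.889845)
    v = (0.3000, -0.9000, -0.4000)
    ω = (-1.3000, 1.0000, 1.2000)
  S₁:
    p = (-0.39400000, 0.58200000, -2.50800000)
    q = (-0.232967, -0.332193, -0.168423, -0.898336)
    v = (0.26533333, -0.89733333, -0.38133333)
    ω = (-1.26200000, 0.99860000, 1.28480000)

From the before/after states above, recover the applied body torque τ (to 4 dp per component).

ω₁ − ω₀ = (0.03800000, -0.00140000, 0.08480000)
ω₀×(Iω₀) = (-0.0360, 0.0156, -0.0520)
τ = I·(Δω/dt) + ω₀×(Iω₀) = (0.0400, 0.0100, 0.1600)

τ = (0.0400, 0.0100, 0.1600)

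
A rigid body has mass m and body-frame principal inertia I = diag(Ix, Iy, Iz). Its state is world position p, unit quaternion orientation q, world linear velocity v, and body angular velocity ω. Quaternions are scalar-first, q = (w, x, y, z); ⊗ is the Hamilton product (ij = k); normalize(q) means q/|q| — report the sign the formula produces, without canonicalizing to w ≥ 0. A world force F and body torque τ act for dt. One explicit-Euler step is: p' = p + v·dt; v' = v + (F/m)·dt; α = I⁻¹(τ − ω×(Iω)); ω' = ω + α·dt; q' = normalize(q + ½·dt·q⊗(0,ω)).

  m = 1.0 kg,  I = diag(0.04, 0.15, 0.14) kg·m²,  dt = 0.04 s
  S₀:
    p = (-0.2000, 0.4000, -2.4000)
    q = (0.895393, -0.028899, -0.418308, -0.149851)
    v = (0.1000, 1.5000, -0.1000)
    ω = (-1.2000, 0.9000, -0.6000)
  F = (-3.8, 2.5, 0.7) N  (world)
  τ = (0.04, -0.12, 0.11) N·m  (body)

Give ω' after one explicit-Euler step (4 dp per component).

ω' = (-1.1654, 0.8872, -0.5346)

precession coupling ω×(Iω) = (0.0054, -0.0720, -0.1188)
(τ − ω×Iω)/I = (0.8650, -0.3200, 1.6343)
new body rate ω' = (-1.1654, 0.8872, -0.5346)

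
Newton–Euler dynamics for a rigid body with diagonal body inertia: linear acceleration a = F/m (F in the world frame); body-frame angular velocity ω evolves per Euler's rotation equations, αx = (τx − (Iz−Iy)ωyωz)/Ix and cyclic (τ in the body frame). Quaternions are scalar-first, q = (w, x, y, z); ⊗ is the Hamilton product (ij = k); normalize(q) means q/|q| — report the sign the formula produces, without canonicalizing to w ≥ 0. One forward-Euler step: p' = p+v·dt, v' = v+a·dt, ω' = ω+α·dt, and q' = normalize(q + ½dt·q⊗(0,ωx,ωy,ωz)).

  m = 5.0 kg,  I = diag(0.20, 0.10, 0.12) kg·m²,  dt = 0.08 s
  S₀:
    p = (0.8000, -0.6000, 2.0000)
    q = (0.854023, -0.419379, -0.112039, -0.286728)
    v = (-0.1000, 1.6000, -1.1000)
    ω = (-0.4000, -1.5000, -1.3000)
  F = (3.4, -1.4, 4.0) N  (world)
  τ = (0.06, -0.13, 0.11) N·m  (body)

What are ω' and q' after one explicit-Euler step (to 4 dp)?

precession coupling ω×(Iω) = (0.0390, 0.0416, -0.0600)
α = I⁻¹(τ − ω×Iω) = (0.1050, -1.7160, 1.4167)
ω + α·dt = (-0.3916, -1.6373, -1.1867)
Hamilton product q⊗(0,ω) = (-0.7085565, -0.6260505, -1.7115360, -0.5259770)
q' = normalize(q + ½dt·q⊗(0,ω)) = (0.8230, -0.4430, -0.1799, -0.3068)

ω' = (-0.3916, -1.6373, -1.1867)
q' = (0.8230, -0.4430, -0.1799, -0.3068)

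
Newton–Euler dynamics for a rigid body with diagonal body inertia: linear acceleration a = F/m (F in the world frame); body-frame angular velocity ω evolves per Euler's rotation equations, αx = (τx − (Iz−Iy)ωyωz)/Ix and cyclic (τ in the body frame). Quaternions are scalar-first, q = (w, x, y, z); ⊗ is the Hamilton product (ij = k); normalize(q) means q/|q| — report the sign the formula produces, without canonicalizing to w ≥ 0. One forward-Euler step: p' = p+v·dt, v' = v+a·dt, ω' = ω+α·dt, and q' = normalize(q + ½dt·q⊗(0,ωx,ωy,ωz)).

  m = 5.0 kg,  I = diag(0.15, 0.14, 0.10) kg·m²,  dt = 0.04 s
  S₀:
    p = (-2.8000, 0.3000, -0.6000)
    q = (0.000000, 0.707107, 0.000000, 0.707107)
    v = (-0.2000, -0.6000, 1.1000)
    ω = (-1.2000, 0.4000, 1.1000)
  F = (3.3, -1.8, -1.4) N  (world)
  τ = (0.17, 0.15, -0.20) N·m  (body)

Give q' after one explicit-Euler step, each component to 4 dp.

Hamilton product q⊗(0,ω) = (0.0707107, -0.2828428, -1.6263461, 0.2828428)
q' = normalize(q + ½dt·q⊗(0,ω)) = (0.0014, 0.7011, -0.0325, 0.7124)

q' = (0.0014, 0.7011, -0.0325, 0.7124)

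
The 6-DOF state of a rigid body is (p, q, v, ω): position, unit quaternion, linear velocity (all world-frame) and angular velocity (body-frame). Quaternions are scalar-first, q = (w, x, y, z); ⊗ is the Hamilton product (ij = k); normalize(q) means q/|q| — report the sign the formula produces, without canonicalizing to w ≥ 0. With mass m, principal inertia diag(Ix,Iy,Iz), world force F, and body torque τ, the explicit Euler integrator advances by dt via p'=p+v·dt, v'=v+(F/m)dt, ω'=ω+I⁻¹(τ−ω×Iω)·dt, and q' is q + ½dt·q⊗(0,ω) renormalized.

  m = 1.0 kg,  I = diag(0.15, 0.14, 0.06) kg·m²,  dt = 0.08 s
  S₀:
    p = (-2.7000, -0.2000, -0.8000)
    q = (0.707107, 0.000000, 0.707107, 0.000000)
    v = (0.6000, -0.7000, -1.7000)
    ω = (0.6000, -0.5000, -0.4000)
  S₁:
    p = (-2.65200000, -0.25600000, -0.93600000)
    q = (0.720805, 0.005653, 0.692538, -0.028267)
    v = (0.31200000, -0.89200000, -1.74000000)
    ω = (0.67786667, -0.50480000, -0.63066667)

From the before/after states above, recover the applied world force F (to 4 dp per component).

F = (-3.6000, -2.4000, -0.5000)

v₁ − v₀ = (-0.28800000, -0.19200000, -0.04000000)
F = m·Δv/dt = (-3.6000, -2.4000, -0.5000)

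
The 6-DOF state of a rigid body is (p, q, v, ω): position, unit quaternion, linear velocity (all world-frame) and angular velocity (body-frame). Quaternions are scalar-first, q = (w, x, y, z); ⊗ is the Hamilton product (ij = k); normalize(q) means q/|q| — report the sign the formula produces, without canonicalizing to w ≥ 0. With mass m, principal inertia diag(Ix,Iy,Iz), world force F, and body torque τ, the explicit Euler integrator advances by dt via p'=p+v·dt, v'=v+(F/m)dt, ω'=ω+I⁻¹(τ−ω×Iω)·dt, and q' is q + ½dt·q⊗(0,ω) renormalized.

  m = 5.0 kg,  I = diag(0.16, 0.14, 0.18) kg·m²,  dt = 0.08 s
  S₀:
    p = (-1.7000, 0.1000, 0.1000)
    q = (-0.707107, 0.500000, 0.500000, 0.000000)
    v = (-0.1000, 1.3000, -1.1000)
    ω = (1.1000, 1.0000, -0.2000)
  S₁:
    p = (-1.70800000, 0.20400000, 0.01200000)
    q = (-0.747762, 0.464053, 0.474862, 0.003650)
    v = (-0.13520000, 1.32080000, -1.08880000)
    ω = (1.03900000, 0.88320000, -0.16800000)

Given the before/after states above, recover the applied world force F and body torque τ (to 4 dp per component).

F = (-2.2000, 1.3000, 0.7000)
τ = (-0.1300, -0.2000, 0.0500)

ω₁ − ω₀ = (-0.06100000, -0.11680000, 0.03200000)
precession coupling = (-0.0080, 0.0044, -0.0220)
I·α + gyro = (-0.1300, -0.2000, 0.0500)
v₁ − v₀ = (-0.03520000, 0.02080000, 0.01120000)
m·(v₁−v₀)/dt = (-2.2000, 1.3000, 0.7000)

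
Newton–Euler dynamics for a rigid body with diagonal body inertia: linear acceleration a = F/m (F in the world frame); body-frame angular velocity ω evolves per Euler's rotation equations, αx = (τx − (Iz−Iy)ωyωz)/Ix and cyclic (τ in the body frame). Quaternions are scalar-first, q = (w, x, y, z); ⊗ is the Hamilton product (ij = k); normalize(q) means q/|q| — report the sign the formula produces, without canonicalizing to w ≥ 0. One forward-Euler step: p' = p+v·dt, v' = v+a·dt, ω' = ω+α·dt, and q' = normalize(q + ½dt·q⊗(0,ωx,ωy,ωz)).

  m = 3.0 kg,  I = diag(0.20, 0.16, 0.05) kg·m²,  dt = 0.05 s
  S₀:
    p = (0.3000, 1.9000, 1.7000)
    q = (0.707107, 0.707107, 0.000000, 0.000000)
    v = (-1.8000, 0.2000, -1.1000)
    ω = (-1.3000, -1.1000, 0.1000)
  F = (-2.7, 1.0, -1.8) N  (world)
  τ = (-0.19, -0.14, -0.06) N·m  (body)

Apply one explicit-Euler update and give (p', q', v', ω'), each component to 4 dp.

p' = (0.2100, 1.9100, 1.6450)
q' = (0.7294, 0.6835, -0.0212, -0.0177)
v' = (-1.8450, 0.2167, -1.1300)
ω' = (-1.3505, -1.1377, 0.0972)

a = (-0.9000, 0.3333, -0.6000)
new position p' = (0.2100, 1.9100, 1.6450)
v' = v + a·dt = (-1.8450, 0.2167, -1.1300)
precession coupling ω×(Iω) = (0.0121, -0.0195, -0.0572)
(τ − ω×Iω)/I = (-1.0105, -0.7531, -0.0560)
ω + α·dt = (-1.3505, -1.1377, 0.0972)
2q̇ = q⊗(0,ω) = (0.9192391, -0.9192391, -0.8485284, -0.7071070)
q + ½dt·q⊗(0,ω), renormalized = (0.7294, 0.6835, -0.0212, -0.0177)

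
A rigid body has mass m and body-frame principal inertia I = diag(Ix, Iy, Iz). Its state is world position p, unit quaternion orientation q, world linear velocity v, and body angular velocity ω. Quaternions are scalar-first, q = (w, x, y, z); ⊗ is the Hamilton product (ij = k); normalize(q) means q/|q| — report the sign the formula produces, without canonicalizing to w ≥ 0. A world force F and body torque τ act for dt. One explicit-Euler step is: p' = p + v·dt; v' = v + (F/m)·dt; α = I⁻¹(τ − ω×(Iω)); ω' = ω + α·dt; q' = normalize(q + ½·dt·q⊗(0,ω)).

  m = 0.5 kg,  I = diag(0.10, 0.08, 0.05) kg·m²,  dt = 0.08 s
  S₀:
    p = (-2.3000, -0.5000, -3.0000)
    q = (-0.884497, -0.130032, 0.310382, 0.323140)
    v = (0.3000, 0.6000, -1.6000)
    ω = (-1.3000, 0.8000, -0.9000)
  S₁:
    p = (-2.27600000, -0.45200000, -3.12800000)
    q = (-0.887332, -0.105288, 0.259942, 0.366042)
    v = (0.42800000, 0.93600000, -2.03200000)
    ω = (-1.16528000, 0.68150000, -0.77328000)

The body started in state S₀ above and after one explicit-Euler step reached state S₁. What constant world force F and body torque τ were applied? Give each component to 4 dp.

F = (0.8000, 2.1000, -2.7000)
τ = (0.1900, -0.0600, 0.1000)

Δv = v₁−v₀ = (0.12800000, 0.33600000, -0.43200000)
F = m·Δv/dt = (0.8000, 2.1000, -2.7000)
Δω = ω₁−ω₀ = (0.13472000, -0.11850000, 0.12672000)
applied torque τ = (0.1900, -0.0600, 0.1000)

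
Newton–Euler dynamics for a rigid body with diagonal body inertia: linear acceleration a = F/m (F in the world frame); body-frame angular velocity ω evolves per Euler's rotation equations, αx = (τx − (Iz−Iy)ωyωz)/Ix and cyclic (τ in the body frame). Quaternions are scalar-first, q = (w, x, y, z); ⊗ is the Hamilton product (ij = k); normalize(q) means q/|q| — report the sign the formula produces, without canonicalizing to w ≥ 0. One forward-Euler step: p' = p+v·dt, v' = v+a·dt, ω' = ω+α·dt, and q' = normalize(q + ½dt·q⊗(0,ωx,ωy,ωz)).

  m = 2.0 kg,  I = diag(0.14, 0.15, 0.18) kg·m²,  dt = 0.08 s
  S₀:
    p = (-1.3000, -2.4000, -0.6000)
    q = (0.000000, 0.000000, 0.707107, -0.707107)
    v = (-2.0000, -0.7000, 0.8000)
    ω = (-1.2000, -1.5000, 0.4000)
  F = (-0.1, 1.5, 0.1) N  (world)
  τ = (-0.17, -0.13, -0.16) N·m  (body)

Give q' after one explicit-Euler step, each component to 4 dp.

q' = (0.0536, -0.0310, 0.7388, -0.6711)

Hamilton product q⊗(0,ω) = (1.3435033, -0.7778177, 0.8485284, 0.8485284)
q + ½dt·q⊗(0,ω), renormalized = (0.0536, -0.0310, 0.7388, -0.6711)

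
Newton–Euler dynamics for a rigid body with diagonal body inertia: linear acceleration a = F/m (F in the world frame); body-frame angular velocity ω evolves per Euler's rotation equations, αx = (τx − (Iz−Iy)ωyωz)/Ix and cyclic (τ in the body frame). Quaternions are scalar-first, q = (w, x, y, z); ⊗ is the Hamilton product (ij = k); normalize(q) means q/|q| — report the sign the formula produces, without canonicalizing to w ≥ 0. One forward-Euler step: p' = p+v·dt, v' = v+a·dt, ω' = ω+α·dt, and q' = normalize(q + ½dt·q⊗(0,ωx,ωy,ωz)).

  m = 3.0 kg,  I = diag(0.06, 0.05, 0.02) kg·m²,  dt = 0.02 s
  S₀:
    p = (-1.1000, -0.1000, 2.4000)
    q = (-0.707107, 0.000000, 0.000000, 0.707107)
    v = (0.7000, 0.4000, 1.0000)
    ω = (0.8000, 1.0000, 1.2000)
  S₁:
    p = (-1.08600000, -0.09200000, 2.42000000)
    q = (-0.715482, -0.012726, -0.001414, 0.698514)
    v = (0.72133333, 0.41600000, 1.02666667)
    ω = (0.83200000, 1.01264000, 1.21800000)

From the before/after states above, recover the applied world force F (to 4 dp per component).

F = (3.2000, 2.4000, 4.0000)

Δv = v₁−v₀ = (0.02133333, 0.01600000, 0.02666667)
applied force F = (3.2000, 2.4000, 4.0000)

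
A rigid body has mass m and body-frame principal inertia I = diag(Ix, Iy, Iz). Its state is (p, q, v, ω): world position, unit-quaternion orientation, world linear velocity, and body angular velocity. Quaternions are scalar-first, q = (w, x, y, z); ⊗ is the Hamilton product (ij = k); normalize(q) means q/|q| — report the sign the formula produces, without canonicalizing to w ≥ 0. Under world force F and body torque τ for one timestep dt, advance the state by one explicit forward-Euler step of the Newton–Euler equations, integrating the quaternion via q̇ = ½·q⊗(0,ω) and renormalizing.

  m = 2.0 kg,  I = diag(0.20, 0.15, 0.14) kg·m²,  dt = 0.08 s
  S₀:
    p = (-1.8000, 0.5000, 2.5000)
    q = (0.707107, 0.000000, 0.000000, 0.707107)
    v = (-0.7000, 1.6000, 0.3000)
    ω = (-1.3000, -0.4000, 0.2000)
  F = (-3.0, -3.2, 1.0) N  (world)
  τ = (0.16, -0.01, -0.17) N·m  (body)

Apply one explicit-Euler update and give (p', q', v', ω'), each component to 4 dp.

p' = (-1.8560, 0.6280, 2.5240)
q' = (0.7004, -0.0254, -0.0480, 0.7117)
v' = (-0.8200, 1.4720, 0.3400)
ω' = (-1.2363, -0.3970, 0.1177)

linear accel F/m = (-1.5000, -1.6000, 0.5000)
new position p' = (-1.8560, 0.6280, 2.5240)
v' = v + a·dt = (-0.8200, 1.4720, 0.3400)
precession coupling ω×(Iω) = (0.0008, -0.0156, -0.0260)
angular accel α = (0.7960, 0.0373, -1.0286)
new body rate ω' = (-1.2363, -0.3970, 0.1177)
2q̇ = q⊗(0,ω) = (-0.1414214, -0.6363963, -1.2020819, 0.1414214)
q' = normalize(q + ½dt·q⊗(0,ω)) = (0.7004, -0.0254, -0.0480, 0.7117)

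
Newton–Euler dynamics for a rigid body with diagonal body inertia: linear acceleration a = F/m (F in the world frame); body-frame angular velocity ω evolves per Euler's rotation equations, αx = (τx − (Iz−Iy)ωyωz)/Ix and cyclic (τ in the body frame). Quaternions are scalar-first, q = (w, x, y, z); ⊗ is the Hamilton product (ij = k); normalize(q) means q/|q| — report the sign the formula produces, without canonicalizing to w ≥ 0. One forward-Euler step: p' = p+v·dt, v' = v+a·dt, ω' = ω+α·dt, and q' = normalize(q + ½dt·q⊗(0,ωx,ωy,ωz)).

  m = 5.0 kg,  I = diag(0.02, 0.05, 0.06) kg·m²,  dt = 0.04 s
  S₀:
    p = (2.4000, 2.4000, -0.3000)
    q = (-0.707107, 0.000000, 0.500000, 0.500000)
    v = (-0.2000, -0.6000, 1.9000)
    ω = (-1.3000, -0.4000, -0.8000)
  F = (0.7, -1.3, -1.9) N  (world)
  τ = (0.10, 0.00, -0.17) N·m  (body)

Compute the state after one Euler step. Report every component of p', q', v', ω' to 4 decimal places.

linear accel F/m = (0.1400, -0.2600, -0.3800)
new position p' = (2.3920, 2.3760, -0.2240)
v + (F/m)dt = (-0.1944, -0.6104, 1.8848)
ω×(Iω) gyroscopic = (0.0032, -0.0416, 0.0156)
α = I⁻¹(τ − ω×Iω) = (4.8400, 0.8320, -3.0933)
new body rate ω' = (-1.1064, -0.3667, -0.9237)
2q̇ = q⊗(0,ω) = (0.6000000, 0.7192391, -0.3671572, 1.2156856)
q' = normalize(q + ½dt·q⊗(0,ω)) = (-0.6948, 0.0144, 0.4924, 0.5241)

p' = (2.3920, 2.3760, -0.2240)
q' = (-0.6948, 0.0144, 0.4924, 0.5241)
v' = (-0.1944, -0.6104, 1.8848)
ω' = (-1.1064, -0.3667, -0.9237)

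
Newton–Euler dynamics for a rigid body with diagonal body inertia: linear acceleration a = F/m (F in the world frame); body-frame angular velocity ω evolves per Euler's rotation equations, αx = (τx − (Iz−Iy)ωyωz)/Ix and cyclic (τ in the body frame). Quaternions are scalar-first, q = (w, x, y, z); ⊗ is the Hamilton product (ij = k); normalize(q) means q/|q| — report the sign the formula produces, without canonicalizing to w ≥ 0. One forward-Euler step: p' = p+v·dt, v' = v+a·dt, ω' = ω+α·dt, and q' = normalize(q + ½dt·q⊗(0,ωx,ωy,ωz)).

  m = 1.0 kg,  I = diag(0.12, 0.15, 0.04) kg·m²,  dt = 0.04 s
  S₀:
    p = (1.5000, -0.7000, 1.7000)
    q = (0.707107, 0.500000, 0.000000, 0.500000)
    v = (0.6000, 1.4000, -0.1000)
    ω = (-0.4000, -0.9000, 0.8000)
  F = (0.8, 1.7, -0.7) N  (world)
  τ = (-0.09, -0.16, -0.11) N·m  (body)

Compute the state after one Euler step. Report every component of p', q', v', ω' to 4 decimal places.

a = (0.8000, 1.7000, -0.7000)
p' = p + v·dt = (1.5240, -0.6440, 1.6960)
v' = v + a·dt = (0.6320, 1.4680, -0.1280)
angular accel α = (-1.4100, -0.8960, -3.0200)
new body rate ω' = (-0.4564, -0.9358, 0.6792)
2q̇ = q⊗(0,ω) = (-0.2000000, 0.1671572, -1.2363963, 0.1156856)
q' = normalize(q + ½dt·q⊗(0,ω)) = (0.7029, 0.5032, -0.0247, 0.5022)

p' = (1.5240, -0.6440, 1.6960)
q' = (0.7029, 0.5032, -0.0247, 0.5022)
v' = (0.6320, 1.4680, -0.1280)
ω' = (-0.4564, -0.9358, 0.6792)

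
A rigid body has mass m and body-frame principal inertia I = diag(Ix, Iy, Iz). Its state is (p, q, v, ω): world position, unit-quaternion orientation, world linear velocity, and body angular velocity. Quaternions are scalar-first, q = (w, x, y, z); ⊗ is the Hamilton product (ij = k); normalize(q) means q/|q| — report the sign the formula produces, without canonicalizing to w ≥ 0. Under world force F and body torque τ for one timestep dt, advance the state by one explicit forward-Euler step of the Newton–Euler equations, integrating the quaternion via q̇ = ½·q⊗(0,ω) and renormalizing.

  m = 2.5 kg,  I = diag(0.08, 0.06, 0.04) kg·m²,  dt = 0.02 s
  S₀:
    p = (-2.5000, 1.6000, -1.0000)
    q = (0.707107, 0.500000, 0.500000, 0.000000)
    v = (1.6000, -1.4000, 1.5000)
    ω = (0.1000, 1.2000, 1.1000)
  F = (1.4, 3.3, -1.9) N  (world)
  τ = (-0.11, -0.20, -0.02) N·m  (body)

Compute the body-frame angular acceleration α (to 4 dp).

precession coupling ω×(Iω) = (-0.0264, 0.0044, -0.0024)
α = I⁻¹(τ − ω×Iω) = (-1.0450, -3.4067, -0.4400)

α = (-1.0450, -3.4067, -0.4400)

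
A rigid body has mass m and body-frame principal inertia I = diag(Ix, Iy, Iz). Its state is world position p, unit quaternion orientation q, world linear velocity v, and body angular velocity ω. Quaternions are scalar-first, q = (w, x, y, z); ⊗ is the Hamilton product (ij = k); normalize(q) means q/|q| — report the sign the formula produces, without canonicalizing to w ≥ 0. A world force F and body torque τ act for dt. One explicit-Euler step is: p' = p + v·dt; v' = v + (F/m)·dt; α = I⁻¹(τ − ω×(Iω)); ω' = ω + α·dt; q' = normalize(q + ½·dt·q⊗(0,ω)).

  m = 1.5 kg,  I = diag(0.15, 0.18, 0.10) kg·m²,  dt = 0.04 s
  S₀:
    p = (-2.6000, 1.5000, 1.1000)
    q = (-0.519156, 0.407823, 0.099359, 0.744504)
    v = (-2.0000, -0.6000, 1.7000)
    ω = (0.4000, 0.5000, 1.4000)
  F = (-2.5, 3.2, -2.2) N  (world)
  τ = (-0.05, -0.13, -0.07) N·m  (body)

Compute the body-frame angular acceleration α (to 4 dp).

gyro term ω×Iω = (-0.0560, 0.0280, 0.0060)
α = I⁻¹(τ − ω×Iω) = (0.0400, -0.8778, -0.7600)

α = (0.0400, -0.8778, -0.7600)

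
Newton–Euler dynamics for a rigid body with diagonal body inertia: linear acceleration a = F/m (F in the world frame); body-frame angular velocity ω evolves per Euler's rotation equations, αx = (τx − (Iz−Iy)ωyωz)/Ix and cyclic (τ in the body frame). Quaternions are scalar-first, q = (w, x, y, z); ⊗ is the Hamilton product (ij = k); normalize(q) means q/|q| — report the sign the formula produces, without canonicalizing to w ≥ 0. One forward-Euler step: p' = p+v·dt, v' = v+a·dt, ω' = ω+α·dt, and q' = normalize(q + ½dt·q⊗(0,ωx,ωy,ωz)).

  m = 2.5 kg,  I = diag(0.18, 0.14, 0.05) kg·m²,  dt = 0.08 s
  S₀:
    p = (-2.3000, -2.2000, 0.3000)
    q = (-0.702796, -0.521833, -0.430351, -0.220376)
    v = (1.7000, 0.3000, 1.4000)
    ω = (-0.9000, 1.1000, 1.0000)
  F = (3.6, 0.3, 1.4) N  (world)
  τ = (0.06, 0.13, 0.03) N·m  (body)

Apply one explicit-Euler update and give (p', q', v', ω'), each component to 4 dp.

(τ − ω×Iω)/I = (0.8833, 1.7643, -0.1920)
ω + α·dt = (-0.8293, 1.2411, 0.9846)
Hamilton product q⊗(0,ω) = (0.2241124, 0.4445790, -0.0529042, -1.6641282)
q' = normalize(q + ½dt·q⊗(0,ω)) = (-0.6922, -0.5028, -0.4314, -0.2863)
p + v·dt = (-2.1640, -2.1760, 0.4120)
new velocity v' = (1.8152, 0.3096, 1.4448)

p' = (-2.1640, -2.1760, 0.4120)
q' = (-0.6922, -0.5028, -0.4314, -0.2863)
v' = (1.8152, 0.3096, 1.4448)
ω' = (-0.8293, 1.2411, 0.9846)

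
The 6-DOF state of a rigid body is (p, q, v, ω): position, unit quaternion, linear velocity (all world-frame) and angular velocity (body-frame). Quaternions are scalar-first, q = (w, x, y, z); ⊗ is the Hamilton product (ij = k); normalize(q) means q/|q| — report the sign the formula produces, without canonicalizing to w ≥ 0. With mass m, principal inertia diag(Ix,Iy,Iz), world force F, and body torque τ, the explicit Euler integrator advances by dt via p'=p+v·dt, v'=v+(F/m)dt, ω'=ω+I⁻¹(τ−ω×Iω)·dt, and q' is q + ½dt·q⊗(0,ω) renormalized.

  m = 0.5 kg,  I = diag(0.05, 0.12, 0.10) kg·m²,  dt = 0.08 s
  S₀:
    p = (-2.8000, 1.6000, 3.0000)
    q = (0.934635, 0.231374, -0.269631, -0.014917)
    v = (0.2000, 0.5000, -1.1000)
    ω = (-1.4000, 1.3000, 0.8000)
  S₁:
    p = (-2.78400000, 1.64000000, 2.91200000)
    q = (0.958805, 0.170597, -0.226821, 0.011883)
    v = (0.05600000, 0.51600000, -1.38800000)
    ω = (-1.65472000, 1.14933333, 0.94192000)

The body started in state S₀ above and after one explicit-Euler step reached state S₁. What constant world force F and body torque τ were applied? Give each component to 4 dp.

F = (-0.9000, 0.1000, -1.8000)
τ = (-0.1800, -0.1700, 0.0500)

velocity change Δv = (-0.14400000, 0.01600000, -0.28800000)
m·(v₁−v₀)/dt = (-0.9000, 0.1000, -1.8000)
ω₁ − ω₀ = (-0.25472000, -0.15066667, 0.14192000)
I·α + gyro = (-0.1800, -0.1700, 0.0500)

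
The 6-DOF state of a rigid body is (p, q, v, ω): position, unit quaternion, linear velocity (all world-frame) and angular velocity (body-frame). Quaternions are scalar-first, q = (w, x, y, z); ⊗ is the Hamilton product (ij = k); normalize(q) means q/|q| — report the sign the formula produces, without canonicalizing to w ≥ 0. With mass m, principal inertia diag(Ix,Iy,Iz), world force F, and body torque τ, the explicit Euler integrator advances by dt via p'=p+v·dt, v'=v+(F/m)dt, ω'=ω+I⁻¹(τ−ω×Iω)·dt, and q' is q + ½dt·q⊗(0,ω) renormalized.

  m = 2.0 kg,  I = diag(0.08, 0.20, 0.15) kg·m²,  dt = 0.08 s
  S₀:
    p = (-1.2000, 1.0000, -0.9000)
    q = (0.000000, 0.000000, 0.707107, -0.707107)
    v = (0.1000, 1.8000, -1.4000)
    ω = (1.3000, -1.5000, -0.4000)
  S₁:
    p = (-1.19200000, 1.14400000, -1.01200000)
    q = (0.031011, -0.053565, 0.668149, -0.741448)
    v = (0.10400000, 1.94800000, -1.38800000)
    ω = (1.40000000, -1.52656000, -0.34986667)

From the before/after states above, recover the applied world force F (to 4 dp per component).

F = (0.1000, 3.7000, 0.3000)

v₁ − v₀ = (0.00400000, 0.14800000, 0.01200000)
F = m·Δv/dt = (0.1000, 3.7000, 0.3000)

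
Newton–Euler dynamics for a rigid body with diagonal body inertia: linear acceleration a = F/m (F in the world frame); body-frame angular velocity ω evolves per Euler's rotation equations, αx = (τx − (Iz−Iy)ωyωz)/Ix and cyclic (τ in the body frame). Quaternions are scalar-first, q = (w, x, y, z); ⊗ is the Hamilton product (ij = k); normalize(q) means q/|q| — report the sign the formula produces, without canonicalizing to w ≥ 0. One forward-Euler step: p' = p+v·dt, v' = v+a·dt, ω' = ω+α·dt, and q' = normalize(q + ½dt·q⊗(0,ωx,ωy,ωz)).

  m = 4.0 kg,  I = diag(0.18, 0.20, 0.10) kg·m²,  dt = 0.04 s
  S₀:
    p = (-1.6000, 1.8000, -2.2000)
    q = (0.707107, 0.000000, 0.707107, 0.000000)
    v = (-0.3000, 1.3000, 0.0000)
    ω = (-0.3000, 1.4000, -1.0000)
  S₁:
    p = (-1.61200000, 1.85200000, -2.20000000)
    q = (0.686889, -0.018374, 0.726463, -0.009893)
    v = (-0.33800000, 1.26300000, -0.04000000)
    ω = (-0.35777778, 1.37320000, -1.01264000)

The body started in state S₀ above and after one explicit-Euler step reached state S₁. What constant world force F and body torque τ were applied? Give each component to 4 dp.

Δω = ω₁−ω₀ = (-0.05777778, -0.02680000, -0.01264000)
gyro term ω₀×Iω₀ = (0.1400, 0.0240, -0.0084)
I·α + gyro = (-0.1200, -0.1100, -0.0400)
velocity change Δv = (-0.03800000, -0.03700000, -0.04000000)
applied force F = (-3.8000, -3.7000, -4.0000)

F = (-3.8000, -3.7000, -4.0000)
τ = (-0.1200, -0.1100, -0.0400)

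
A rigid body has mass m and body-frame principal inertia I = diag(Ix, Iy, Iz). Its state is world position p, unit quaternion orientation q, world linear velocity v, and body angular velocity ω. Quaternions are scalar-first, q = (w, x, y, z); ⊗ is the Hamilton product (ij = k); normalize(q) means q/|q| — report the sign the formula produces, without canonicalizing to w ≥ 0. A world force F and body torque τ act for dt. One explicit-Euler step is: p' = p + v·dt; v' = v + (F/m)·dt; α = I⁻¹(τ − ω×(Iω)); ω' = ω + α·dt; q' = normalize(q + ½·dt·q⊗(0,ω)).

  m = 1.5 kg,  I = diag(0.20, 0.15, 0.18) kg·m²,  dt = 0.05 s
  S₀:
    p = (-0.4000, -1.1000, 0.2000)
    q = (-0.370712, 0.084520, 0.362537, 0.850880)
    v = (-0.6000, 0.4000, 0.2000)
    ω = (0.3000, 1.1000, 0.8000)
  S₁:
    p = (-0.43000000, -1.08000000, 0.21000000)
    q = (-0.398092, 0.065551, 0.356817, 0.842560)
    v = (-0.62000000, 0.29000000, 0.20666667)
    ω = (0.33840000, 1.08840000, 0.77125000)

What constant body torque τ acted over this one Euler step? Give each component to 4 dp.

ω₁ − ω₀ = (0.03840000, -0.01160000, -0.02875000)
gyro term ω₀×Iω₀ = (0.0264, 0.0048, -0.0165)
applied torque τ = (0.1800, -0.0300, -0.1200)

τ = (0.1800, -0.0300, -0.1200)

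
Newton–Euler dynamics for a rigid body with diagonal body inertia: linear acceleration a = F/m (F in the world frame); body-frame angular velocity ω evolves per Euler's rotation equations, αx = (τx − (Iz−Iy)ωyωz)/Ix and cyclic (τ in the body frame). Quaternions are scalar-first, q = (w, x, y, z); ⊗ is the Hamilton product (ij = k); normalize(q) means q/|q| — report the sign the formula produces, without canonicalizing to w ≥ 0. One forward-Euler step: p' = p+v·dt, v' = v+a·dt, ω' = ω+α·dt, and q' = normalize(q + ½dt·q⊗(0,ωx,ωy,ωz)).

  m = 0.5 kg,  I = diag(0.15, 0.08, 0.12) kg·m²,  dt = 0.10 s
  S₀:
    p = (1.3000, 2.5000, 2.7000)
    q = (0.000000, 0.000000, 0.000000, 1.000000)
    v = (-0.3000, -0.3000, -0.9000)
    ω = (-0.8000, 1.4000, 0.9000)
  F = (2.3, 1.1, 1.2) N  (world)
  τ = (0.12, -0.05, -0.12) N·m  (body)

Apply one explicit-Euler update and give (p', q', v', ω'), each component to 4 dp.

a = (4.6000, 2.2000, 2.4000)
p' = p + v·dt = (1.2700, 2.4700, 2.6100)
v' = v + a·dt = (0.1600, -0.0800, -0.6600)
ω×(Iω) gyroscopic = (0.0504, -0.0216, 0.0784)
angular accel α = (0.4640, -0.3550, -1.6533)
new body rate ω' = (-0.7536, 1.3645, 0.7347)
2q̇ = q⊗(0,ω) = (-0.9000000, -1.4000000, -0.8000000, 0.0000000)
q' = normalize(q + ½dt·q⊗(0,ω)) = (-0.0448, -0.0697, -0.0398, 0.9958)

p' = (1.2700, 2.4700, 2.6100)
q' = (-0.0448, -0.0697, -0.0398, 0.9958)
v' = (0.1600, -0.0800, -0.6600)
ω' = (-0.7536, 1.3645, 0.7347)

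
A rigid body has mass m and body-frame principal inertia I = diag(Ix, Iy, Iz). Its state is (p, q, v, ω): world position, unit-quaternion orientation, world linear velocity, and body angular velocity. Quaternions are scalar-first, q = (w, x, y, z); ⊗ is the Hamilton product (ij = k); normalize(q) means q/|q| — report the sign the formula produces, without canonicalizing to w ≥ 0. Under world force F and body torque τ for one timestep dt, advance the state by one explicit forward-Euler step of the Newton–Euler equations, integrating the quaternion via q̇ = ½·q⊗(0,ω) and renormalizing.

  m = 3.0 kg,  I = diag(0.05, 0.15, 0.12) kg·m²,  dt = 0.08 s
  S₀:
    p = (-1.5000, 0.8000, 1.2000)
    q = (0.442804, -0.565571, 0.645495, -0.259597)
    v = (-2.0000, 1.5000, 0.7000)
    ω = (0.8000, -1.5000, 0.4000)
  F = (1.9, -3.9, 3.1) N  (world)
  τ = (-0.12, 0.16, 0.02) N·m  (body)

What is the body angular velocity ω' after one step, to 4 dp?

gyro term ω×Iω = (0.0180, -0.0224, -0.1200)
angular accel α = (-2.7600, 1.2160, 1.1667)
new body rate ω' = (0.5792, -1.4027, 0.4933)

ω' = (0.5792, -1.4027, 0.4933)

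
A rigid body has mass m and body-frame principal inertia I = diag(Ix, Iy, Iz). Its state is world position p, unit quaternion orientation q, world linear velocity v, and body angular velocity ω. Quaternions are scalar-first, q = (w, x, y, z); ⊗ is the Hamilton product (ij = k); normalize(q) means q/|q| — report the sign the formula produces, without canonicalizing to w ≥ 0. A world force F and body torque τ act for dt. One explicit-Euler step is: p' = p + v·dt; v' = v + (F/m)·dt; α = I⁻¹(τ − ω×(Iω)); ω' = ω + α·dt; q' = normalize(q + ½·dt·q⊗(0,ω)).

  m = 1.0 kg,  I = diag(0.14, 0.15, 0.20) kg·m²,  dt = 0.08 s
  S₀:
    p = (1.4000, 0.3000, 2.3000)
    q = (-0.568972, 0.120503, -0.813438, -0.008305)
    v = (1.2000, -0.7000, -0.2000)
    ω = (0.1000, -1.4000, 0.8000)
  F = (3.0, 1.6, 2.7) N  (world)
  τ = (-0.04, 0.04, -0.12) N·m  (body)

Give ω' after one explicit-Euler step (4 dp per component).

gyro term ω×Iω = (-0.0560, -0.0048, -0.0014)
α = I⁻¹(τ − ω×Iω) = (0.1143, 0.2987, -0.5930)
ω' = ω + α·dt = (0.1091, -1.3761, 0.7526)

ω' = (0.1091, -1.3761, 0.7526)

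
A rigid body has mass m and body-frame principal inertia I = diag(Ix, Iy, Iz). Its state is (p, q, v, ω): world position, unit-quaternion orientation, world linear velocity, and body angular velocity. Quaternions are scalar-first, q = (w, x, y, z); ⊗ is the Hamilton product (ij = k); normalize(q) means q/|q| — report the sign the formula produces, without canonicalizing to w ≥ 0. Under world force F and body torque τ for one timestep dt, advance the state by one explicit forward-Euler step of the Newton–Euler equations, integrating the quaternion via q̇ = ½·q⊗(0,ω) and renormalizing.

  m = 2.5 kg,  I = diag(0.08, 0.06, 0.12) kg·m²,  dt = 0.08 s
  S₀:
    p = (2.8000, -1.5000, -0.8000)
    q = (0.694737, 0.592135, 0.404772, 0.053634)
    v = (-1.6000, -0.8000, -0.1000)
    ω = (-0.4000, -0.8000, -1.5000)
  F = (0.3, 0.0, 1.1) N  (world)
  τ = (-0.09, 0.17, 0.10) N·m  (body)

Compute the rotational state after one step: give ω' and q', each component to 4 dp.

α = I⁻¹(τ − ω×Iω) = (-2.0250, 3.2333, 0.8867)
ω + α·dt = (-0.5620, -0.5413, -1.4291)
Hamilton product q⊗(0,ω) = (0.6411226, -0.8421456, 0.3109593, -1.3539047)
q + ½dt·q⊗(0,ω), renormalized = (0.7186, 0.5571, 0.4162, -0.0005)

ω' = (-0.5620, -0.5413, -1.4291)
q' = (0.7186, 0.5571, 0.4162, -0.0005)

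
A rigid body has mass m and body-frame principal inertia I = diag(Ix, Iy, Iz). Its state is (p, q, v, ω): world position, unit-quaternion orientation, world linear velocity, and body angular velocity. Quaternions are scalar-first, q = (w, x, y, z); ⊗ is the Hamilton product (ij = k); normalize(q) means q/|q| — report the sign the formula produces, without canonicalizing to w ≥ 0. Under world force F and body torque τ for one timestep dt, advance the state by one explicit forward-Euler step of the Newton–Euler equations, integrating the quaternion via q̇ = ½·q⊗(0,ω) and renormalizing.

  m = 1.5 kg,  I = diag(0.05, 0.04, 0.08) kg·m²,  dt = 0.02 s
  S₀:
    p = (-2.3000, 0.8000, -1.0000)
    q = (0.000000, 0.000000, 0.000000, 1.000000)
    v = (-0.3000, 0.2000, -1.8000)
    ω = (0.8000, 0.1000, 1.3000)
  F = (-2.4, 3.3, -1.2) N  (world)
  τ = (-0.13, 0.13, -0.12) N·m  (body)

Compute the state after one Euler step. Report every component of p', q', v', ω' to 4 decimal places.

p' = (-2.3060, 0.8040, -1.0360)
q' = (-0.0130, -0.0010, 0.0080, 0.9999)
v' = (-0.3320, 0.2440, -1.8160)
ω' = (0.7459, 0.1806, 1.2702)

p + v·dt = (-2.3060, 0.8040, -1.0360)
v' = v + a·dt = (-0.3320, 0.2440, -1.8160)
gyro term ω×Iω = (0.0052, -0.0312, -0.0008)
α = I⁻¹(τ − ω×Iω) = (-2.7040, 4.0300, -1.4900)
ω' = ω + α·dt = (0.7459, 0.1806, 1.2702)
q⊗(0,ω) = (-1.3000000, -0.1000000, 0.8000000, 0.0000000)
q + ½dt·q⊗(0,ω), renormalized = (-0.0130, -0.0010, 0.0080, 0.9999)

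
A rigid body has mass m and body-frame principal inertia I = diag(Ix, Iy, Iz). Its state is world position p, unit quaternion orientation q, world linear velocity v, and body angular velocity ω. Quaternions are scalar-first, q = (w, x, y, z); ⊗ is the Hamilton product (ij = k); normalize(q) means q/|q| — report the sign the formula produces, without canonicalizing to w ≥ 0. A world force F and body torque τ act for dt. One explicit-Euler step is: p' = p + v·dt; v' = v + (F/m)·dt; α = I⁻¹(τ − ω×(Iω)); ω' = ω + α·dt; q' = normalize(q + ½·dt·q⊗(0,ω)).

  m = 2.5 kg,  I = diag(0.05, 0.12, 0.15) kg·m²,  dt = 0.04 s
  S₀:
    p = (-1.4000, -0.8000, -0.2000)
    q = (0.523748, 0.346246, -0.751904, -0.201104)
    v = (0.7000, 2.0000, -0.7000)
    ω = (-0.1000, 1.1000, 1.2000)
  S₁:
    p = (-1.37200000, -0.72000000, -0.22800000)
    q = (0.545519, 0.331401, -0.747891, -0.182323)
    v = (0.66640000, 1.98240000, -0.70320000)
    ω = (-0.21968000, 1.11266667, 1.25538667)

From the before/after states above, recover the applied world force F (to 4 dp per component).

Δv = v₁−v₀ = (-0.03360000, -0.01760000, -0.00320000)
F = m·Δv/dt = (-2.1000, -1.1000, -0.2000)

F = (-2.1000, -1.1000, -0.2000)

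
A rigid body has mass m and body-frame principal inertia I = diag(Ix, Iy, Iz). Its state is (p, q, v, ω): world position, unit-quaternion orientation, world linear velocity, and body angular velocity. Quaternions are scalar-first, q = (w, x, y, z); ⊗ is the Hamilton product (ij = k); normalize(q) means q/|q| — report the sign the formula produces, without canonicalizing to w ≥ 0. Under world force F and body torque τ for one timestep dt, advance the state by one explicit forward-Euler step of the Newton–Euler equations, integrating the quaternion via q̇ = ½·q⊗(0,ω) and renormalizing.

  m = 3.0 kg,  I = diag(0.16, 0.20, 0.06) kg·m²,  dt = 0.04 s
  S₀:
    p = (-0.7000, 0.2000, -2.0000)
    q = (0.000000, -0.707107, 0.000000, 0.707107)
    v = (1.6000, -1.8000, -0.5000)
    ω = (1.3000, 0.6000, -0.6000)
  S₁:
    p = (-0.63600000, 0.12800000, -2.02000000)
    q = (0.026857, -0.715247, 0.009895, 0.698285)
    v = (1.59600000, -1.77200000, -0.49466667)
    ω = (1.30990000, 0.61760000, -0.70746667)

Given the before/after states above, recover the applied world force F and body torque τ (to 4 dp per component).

velocity change Δv = (-0.00400000, 0.02800000, 0.00533333)
applied force F = (-0.3000, 2.1000, 0.4000)
Δω = ω₁−ω₀ = (0.00990000, 0.01760000, -0.10746667)
precession coupling = (0.0504, -0.0780, 0.0312)
τ = I·(Δω/dt) + ω₀×(Iω₀) = (0.0900, 0.0100, -0.1300)

F = (-0.3000, 2.1000, 0.4000)
τ = (0.0900, 0.0100, -0.1300)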